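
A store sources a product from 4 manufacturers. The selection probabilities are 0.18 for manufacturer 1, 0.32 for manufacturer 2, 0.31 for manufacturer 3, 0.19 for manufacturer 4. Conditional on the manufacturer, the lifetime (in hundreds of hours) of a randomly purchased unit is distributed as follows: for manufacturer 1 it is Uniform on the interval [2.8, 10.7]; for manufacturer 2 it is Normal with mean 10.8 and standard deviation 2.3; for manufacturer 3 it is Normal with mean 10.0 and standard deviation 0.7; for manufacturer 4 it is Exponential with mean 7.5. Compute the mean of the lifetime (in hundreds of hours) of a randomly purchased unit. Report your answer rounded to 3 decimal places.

Component means — 1: 6.75; 2: 10.8; 3: 10; 4: 7.5.
E[X] = 0.18·6.75 + 0.32·10.8 + 0.31·10 + 0.19·7.5 = 9.196.

9.196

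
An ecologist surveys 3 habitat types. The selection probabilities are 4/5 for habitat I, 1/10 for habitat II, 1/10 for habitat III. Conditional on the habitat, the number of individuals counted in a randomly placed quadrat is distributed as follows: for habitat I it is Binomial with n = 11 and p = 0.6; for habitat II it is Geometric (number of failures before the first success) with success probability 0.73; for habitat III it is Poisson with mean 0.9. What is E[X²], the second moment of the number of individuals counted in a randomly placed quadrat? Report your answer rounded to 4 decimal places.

37.1953

For each component E[X²] = Var + (mean)², giving I: 46.2; II: 0.64346; III: 1.71.
Overall E[X²] = 0.8·46.2 + 0.1·0.64346 + 0.1·1.71 = 37.1953.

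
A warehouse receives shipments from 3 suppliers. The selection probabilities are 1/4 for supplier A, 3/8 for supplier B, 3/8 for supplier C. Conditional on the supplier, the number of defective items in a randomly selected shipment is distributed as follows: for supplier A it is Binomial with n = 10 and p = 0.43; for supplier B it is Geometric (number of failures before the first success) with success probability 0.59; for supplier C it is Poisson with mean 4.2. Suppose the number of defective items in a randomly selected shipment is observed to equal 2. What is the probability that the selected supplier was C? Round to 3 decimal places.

0.451

Likelihoods P(X=2 | ·): A: 0.0927146; B: 0.099179; C: 0.132261.
Posterior ∝ prior × likelihood. Numerator for C: 0.375·0.132261 = 0.0495979.
Normalizing constant: 0.25·0.0927146 + 0.375·0.099179 + 0.375·0.132261 = 0.109969.
P(C | observation) = 0.0495979 / 0.109969 = 0.451018.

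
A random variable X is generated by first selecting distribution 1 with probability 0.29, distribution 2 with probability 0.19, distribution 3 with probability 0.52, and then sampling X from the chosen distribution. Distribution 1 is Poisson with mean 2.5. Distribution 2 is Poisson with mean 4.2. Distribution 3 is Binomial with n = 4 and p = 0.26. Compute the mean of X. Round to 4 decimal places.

Component means — 1: 2.5; 2: 4.2; 3: 1.04.
E[X] = 0.29·2.5 + 0.19·4.2 + 0.52·1.04 = 2.0638.

2.0638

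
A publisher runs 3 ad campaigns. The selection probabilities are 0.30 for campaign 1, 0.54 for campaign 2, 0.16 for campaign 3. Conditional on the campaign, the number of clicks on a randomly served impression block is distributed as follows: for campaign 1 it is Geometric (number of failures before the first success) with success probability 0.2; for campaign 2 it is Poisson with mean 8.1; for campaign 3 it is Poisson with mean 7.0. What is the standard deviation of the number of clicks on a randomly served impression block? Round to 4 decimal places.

3.8411

Per component, 1: μ=4, E[X²]=36; 2: μ=8.1, E[X²]=73.71; 3: μ=7, E[X²]=56.
E[X] = 0.3·4 + 0.54·8.1 + 0.16·7 = 6.694.
E[X²] = 0.3·36 + 0.54·73.71 + 0.16·56 = 59.5634.
Var(X) = E[X²] − (E[X])² = 59.5634 − 44.8096 = 14.7538.
SD(X) = √14.7538 = 3.84106.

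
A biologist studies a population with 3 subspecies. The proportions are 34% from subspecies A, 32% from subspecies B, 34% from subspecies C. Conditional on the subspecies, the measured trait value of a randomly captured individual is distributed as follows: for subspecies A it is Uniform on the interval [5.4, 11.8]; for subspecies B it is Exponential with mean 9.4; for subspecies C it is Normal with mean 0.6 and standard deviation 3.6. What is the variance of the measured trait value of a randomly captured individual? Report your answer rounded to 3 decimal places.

Per component, A: μ=8.6, E[X²]=77.3733; B: μ=9.4, E[X²]=176.72; C: μ=0.6, E[X²]=13.32.
E[X] = 0.34·8.6 + 0.32·9.4 + 0.34·0.6 = 6.136.
E[X²] = 0.34·77.3733 + 0.32·176.72 + 0.34·13.32 = 87.3861.
Var(X) = E[X²] − (E[X])² = 87.3861 − 37.6505 = 49.7356.

49.736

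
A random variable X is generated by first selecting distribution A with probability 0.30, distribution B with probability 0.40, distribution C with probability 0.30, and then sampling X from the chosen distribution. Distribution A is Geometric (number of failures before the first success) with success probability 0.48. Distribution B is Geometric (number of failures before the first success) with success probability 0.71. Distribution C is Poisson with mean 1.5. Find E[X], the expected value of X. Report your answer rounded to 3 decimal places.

Component means — A: 1.08333; B: 0.408451; C: 1.5.
E[X] = 0.3·1.08333 + 0.4·0.408451 + 0.3·1.5 = 0.93838.

0.938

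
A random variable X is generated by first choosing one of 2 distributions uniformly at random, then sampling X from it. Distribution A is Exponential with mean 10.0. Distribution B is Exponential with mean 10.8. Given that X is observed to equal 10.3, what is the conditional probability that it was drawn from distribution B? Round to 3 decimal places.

0.500

Likelihoods f(10.3 | ·): A: 0.0357007; B: 0.035677.
Posterior ∝ prior × likelihood. Numerator for B: 0.5·0.035677 = 0.0178385.
Normalizing constant: 0.5·0.0357007 + 0.5·0.035677 = 0.0356888.
P(B | observation) = 0.0178385 / 0.0356888 = 0.499834.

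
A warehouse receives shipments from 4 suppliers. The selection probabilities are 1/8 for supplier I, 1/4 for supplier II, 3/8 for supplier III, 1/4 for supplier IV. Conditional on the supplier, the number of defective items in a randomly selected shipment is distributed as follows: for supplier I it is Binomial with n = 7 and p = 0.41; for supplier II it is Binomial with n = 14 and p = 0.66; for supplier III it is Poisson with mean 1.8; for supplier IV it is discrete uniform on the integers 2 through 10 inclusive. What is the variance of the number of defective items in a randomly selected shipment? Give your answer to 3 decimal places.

12.466

Per component, I: μ=2.87, E[X²]=9.9302; II: μ=9.24, E[X²]=88.5192; III: μ=1.8, E[X²]=5.04; IV: μ=6, E[X²]=42.6667.
E[X] = 0.125·2.87 + 0.25·9.24 + 0.375·1.8 + 0.25·6 = 4.84375.
E[X²] = 0.125·9.9302 + 0.25·88.5192 + 0.375·5.04 + 0.25·42.6667 = 35.9277.
Var(X) = E[X²] − (E[X])² = 35.9277 − 23.4619 = 12.4658.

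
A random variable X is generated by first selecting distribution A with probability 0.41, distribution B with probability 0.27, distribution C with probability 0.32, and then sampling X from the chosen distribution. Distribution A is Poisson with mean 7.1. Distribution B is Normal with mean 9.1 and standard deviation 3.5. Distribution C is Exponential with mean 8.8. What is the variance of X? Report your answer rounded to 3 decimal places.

Per component, A: μ=7.1, E[X²]=57.51; B: μ=9.1, E[X²]=95.06; C: μ=8.8, E[X²]=154.88.
E[X] = 0.41·7.1 + 0.27·9.1 + 0.32·8.8 = 8.184.
E[X²] = 0.41·57.51 + 0.27·95.06 + 0.32·154.88 = 98.8069.
Var(X) = E[X²] − (E[X])² = 98.8069 − 66.9779 = 31.829.

31.829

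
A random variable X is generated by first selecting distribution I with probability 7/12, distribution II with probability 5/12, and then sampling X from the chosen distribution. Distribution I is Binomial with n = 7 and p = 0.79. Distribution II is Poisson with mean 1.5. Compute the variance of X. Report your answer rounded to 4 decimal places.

Per component, I: μ=5.53, E[X²]=31.7422; II: μ=1.5, E[X²]=3.75.
E[X] = 0.583333·5.53 + 0.416667·1.5 = 3.85083.
E[X²] = 0.583333·31.7422 + 0.416667·3.75 = 20.0788.
Var(X) = E[X²] − (E[X])² = 20.0788 − 14.8289 = 5.24987.

5.2499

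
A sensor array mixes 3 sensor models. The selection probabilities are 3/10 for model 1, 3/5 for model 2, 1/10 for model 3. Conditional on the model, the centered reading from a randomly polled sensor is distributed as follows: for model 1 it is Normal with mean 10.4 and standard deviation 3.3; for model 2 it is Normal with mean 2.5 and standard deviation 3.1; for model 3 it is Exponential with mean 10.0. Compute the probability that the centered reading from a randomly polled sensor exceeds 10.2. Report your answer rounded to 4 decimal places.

0.1972

Conditional on each model, P(X > 10.2): 1: 0.524164; 2: 0.00649814; 3: 0.360595.
By total probability, P(X > 10.2) = 0.3·0.524164 + 0.6·0.00649814 + 0.1·0.360595 = 0.197207.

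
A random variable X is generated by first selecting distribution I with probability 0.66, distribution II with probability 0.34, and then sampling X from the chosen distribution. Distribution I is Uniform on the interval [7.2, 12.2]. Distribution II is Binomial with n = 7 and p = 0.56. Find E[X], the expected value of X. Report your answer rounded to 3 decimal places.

Component means — I: 9.7; II: 3.92.
E[X] = 0.66·9.7 + 0.34·3.92 = 7.7348.

7.735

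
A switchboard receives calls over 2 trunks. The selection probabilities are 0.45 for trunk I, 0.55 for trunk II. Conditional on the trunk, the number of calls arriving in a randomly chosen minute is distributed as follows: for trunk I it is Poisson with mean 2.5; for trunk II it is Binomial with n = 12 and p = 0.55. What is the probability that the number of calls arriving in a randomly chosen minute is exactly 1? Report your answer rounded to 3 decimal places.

0.093

Conditional on each trunk, P(X = 1): I: 0.205212; II: 0.0010113.
By total probability, P(X = 1) = 0.45·0.205212 + 0.55·0.0010113 = 0.0929018.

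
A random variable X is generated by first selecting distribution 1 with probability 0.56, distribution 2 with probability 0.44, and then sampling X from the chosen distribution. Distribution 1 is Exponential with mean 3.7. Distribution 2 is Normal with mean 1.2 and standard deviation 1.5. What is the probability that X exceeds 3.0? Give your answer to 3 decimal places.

Conditional on each component, P(X > 3.0): 1: 0.444498; 2: 0.11507.
By total probability, P(X > 3.0) = 0.56·0.444498 + 0.44·0.11507 = 0.299549.

0.300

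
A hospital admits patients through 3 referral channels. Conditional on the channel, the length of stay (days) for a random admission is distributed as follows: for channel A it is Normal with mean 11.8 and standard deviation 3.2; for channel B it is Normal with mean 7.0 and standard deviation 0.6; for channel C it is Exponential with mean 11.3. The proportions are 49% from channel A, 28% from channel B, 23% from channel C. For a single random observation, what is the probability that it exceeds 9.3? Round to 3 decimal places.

Conditional on each channel, P(X > 9.3): A: 0.782672; B: 6.32092e-05; C: 0.439108.
By total probability, P(X > 9.3) = 0.49·0.782672 + 0.28·6.32092e-05 + 0.23·0.439108 = 0.484522.

0.485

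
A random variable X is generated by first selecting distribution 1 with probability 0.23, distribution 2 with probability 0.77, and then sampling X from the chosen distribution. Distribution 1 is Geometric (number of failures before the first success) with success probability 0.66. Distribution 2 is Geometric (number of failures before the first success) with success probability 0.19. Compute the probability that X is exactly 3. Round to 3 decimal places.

Conditional on each component, P(X = 3): 1: 0.0259406; 2: 0.100974.
By total probability, P(X = 3) = 0.23·0.0259406 + 0.77·0.100974 = 0.0837162.

0.084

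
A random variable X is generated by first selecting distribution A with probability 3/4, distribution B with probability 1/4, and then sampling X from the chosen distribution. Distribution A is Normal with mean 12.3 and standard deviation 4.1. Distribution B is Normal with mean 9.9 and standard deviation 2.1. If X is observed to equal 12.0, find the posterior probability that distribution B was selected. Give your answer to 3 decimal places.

Likelihoods f(12.0 | ·): A: 0.0970429; B: 0.115224.
Posterior ∝ prior × likelihood. Numerator for B: 0.25·0.115224 = 0.028806.
Normalizing constant: 0.75·0.0970429 + 0.25·0.115224 = 0.101588.
P(B | observation) = 0.028806 / 0.101588 = 0.283557.

0.284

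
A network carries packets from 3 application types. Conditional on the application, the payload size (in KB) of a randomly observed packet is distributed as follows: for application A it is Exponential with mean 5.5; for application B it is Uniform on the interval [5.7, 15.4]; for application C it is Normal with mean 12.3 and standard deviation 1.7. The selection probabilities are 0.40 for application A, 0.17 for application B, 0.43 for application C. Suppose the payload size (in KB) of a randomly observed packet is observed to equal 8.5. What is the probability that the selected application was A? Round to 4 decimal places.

0.3752

Likelihoods f(8.5 | ·): A: 0.0387664; B: 0.103093; C: 0.0192964.
Posterior ∝ prior × likelihood. Numerator for A: 0.4·0.0387664 = 0.0155065.
Normalizing constant: 0.4·0.0387664 + 0.17·0.103093 + 0.43·0.0192964 = 0.0413298.
P(A | observation) = 0.0155065 / 0.0413298 = 0.375191.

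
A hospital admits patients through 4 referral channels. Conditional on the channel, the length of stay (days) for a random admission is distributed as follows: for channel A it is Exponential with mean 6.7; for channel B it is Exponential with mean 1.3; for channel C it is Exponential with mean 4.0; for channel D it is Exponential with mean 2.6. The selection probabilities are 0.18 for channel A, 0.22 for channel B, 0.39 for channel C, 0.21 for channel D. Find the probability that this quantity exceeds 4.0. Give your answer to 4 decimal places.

Conditional on each channel, P(X > 4.0): A: 0.550452; B: 0.0461009; C: 0.367879; D: 0.214711.
By total probability, P(X > 4.0) = 0.18·0.550452 + 0.22·0.0461009 + 0.39·0.367879 + 0.21·0.214711 = 0.297786.

0.2978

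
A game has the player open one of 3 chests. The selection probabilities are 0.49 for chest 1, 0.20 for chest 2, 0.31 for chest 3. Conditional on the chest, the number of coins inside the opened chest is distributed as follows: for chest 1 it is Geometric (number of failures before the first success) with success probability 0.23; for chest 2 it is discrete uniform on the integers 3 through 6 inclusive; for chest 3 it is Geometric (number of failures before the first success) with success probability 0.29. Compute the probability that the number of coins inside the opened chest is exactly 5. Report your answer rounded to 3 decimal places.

0.097

Conditional on each chest, P(X = 5): 1: 0.062256; 2: 0.25; 3: 0.0523227.
By total probability, P(X = 5) = 0.49·0.062256 + 0.2·0.25 + 0.31·0.0523227 = 0.0967255.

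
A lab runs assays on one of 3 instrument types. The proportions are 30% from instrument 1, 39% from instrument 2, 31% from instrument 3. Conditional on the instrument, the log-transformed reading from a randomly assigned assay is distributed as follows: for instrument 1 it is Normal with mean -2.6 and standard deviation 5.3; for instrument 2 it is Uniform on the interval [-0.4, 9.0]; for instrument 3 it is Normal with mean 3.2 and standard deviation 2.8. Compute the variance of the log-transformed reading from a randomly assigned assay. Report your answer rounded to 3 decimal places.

Per component, 1: μ=-2.6, E[X²]=34.85; 2: μ=4.3, E[X²]=25.8533; 3: μ=3.2, E[X²]=18.08.
E[X] = 0.3·-2.6 + 0.39·4.3 + 0.31·3.2 = 1.889.
E[X²] = 0.3·34.85 + 0.39·25.8533 + 0.31·18.08 = 26.1426.
Var(X) = E[X²] − (E[X])² = 26.1426 − 3.56832 = 22.5743.

22.574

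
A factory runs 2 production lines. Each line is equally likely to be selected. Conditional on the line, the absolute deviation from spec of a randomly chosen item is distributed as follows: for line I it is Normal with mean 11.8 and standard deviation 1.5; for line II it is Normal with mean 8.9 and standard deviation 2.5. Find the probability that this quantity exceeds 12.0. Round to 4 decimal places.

Conditional on each line, P(X > 12.0): I: 0.446965; II: 0.107488.
By total probability, P(X > 12.0) = 0.5·0.446965 + 0.5·0.107488 = 0.277226.

0.2772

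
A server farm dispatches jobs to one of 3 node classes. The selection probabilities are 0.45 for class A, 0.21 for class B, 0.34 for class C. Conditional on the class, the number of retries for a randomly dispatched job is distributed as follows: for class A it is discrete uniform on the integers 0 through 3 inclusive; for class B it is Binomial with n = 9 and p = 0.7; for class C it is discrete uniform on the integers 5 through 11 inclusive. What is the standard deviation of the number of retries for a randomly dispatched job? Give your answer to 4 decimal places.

Per component, A: μ=1.5, E[X²]=3.5; B: μ=6.3, E[X²]=41.58; C: μ=8, E[X²]=68.
E[X] = 0.45·1.5 + 0.21·6.3 + 0.34·8 = 4.718.
E[X²] = 0.45·3.5 + 0.21·41.58 + 0.34·68 = 33.4268.
Var(X) = E[X²] − (E[X])² = 33.4268 − 22.2595 = 11.1673.
SD(X) = √11.1673 = 3.34175.

3.3417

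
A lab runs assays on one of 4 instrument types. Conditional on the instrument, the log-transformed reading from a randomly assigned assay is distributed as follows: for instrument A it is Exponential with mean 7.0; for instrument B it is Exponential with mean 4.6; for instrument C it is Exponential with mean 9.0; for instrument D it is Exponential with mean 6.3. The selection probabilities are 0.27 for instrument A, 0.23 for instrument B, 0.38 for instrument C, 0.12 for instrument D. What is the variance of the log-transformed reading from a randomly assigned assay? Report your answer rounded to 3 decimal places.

56.528

Per component, A: μ=7, E[X²]=98; B: μ=4.6, E[X²]=42.32; C: μ=9, E[X²]=162; D: μ=6.3, E[X²]=79.38.
E[X] = 0.27·7 + 0.23·4.6 + 0.38·9 + 0.12·6.3 = 7.124.
E[X²] = 0.27·98 + 0.23·42.32 + 0.38·162 + 0.12·79.38 = 107.279.
Var(X) = E[X²] − (E[X])² = 107.279 − 50.7514 = 56.5278.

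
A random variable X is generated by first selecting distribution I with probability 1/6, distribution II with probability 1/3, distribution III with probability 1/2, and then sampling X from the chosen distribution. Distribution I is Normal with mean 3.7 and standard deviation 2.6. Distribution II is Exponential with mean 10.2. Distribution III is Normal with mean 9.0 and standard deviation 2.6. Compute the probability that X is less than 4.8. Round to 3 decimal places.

Conditional on each component, P(X < 4.8): I: 0.66388; II: 0.375365; III: 0.0531137.
By total probability, P(X < 4.8) = 0.166667·0.66388 + 0.333333·0.375365 + 0.5·0.0531137 = 0.262325.

0.262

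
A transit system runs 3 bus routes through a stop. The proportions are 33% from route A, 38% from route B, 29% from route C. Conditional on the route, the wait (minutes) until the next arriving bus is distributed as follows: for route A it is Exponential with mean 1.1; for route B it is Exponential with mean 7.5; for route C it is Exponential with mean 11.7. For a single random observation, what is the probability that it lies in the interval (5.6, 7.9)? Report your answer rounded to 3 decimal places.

Conditional on each route, P(5.6 < X < 7.9): A: 0.00539214; B: 0.125171; C: 0.110583.
By total probability, P(5.6 < X < 7.9) = 0.33·0.00539214 + 0.38·0.125171 + 0.29·0.110583 = 0.0814131.

0.081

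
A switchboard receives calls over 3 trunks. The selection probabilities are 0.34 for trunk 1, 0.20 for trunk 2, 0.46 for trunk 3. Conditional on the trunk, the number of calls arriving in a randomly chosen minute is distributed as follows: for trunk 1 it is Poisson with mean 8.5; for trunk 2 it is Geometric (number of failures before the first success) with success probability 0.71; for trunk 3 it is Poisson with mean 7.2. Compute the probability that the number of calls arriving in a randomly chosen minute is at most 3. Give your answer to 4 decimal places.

Conditional on each trunk, P(X ≤ 3): 1: 0.0301091; 2: 0.992927; 3: 0.0719171.
By total probability, P(X ≤ 3) = 0.34·0.0301091 + 0.2·0.992927 + 0.46·0.0719171 = 0.241904.

0.2419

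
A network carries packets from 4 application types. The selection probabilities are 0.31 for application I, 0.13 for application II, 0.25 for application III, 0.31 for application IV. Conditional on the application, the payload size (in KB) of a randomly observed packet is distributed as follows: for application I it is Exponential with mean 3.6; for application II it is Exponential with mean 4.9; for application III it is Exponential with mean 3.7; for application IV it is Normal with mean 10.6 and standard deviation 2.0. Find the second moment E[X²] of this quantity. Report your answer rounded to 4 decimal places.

For each component E[X²] = Var + (mean)², giving I: 25.92; II: 48.02; III: 27.38; IV: 116.36.
Overall E[X²] = 0.31·25.92 + 0.13·48.02 + 0.25·27.38 + 0.31·116.36 = 57.1944.

57.1944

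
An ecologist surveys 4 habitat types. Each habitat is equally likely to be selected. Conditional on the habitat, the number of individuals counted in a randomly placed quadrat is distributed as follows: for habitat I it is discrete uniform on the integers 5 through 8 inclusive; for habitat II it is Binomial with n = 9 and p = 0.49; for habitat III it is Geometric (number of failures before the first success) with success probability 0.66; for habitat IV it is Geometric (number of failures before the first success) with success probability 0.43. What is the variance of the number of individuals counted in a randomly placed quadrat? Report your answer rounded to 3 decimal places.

Per component, I: μ=6.5, E[X²]=43.5; II: μ=4.41, E[X²]=21.6972; III: μ=0.515152, E[X²]=1.04591; IV: μ=1.32558, E[X²]=4.83991.
E[X] = 0.25·6.5 + 0.25·4.41 + 0.25·0.515152 + 0.25·1.32558 = 3.18768.
E[X²] = 0.25·43.5 + 0.25·21.6972 + 0.25·1.04591 + 0.25·4.83991 = 17.7708.
Var(X) = E[X²] − (E[X])² = 17.7708 − 10.1613 = 7.60943.

7.609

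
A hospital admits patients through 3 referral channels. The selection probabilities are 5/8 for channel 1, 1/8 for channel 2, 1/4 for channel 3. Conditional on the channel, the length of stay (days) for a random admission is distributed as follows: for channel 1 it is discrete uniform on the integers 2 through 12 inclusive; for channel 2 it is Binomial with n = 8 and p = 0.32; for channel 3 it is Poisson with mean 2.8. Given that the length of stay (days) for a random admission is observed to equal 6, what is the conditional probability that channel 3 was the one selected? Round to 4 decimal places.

Likelihoods P(X=6 | ·): 1: 0.0909091; 2: 0.013902; 3: 0.0406997.
Posterior ∝ prior × likelihood. Numerator for 3: 0.25·0.0406997 = 0.0101749.
Normalizing constant: 0.625·0.0909091 + 0.125·0.013902 + 0.25·0.0406997 = 0.0687308.
P(3 | observation) = 0.0101749 / 0.0687308 = 0.14804.

0.1480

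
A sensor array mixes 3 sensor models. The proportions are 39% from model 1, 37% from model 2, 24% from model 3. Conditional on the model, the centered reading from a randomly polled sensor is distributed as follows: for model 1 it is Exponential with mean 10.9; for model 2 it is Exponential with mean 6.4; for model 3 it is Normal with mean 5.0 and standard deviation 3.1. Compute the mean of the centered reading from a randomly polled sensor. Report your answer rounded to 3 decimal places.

7.819

Component means — 1: 10.9; 2: 6.4; 3: 5.
E[X] = 0.39·10.9 + 0.37·6.4 + 0.24·5 = 7.819.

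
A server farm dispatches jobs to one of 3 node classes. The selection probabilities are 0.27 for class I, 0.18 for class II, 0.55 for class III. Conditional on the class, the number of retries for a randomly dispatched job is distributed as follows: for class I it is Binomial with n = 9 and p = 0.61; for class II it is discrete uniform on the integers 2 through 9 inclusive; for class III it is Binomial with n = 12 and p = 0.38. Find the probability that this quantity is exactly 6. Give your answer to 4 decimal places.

0.1787

Conditional on each class, P(X = 6): I: 0.256716; II: 0.125; III: 0.158024.
By total probability, P(X = 6) = 0.27·0.256716 + 0.18·0.125 + 0.55·0.158024 = 0.178727.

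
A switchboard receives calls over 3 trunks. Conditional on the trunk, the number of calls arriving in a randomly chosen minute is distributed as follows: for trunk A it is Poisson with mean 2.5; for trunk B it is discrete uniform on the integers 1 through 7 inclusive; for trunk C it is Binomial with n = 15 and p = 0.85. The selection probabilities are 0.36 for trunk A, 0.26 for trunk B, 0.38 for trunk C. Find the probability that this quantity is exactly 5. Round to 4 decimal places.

0.0612

Conditional on each trunk, P(X = 5): A: 0.0668009; B: 0.142857; C: 7.68356e-06.
By total probability, P(X = 5) = 0.36·0.0668009 + 0.26·0.142857 + 0.38·7.68356e-06 = 0.0611941.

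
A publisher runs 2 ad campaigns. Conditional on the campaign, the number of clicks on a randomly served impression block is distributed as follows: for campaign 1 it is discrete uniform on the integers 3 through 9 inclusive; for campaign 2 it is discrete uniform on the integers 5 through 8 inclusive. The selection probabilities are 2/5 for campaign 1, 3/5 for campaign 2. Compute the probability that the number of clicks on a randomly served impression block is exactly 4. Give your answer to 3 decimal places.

Conditional on each campaign, P(X = 4): 1: 0.142857; 2: 0.
By total probability, P(X = 4) = 0.4·0.142857 + 0.6·0 = 0.0571429.

0.057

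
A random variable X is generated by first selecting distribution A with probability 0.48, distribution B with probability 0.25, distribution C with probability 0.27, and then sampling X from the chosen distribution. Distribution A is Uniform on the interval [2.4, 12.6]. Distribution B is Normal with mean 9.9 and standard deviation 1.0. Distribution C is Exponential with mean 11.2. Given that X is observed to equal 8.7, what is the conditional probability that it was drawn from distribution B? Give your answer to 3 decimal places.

0.455

Likelihoods f(8.7 | ·): A: 0.0980392; B: 0.194186; C: 0.0410609.
Posterior ∝ prior × likelihood. Numerator for B: 0.25·0.194186 = 0.0485465.
Normalizing constant: 0.48·0.0980392 + 0.25·0.194186 + 0.27·0.0410609 = 0.106692.
P(B | observation) = 0.0485465 / 0.106692 = 0.455016.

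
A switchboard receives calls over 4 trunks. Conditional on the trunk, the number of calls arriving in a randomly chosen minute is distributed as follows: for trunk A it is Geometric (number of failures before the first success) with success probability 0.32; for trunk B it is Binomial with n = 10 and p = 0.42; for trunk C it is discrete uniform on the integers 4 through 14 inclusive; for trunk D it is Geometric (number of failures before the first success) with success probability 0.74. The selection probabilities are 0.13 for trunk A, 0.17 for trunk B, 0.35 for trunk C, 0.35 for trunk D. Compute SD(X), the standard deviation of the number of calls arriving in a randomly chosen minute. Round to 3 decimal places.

4.330

Per component, A: μ=2.125, E[X²]=11.1562; B: μ=4.2, E[X²]=20.076; C: μ=9, E[X²]=91; D: μ=0.351351, E[X²]=0.598247.
E[X] = 0.13·2.125 + 0.17·4.2 + 0.35·9 + 0.35·0.351351 = 4.26322.
E[X²] = 0.13·11.1562 + 0.17·20.076 + 0.35·91 + 0.35·0.598247 = 36.9226.
Var(X) = E[X²] − (E[X])² = 36.9226 − 18.1751 = 18.7475.
SD(X) = √18.7475 = 4.32984.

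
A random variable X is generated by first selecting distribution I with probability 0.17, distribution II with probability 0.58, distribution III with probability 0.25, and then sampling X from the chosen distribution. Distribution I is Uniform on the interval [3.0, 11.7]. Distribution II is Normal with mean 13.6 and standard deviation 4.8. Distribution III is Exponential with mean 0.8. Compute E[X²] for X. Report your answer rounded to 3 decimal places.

131.216

For each component E[X²] = Var + (mean)², giving I: 60.33; II: 208; III: 1.28.
Overall E[X²] = 0.17·60.33 + 0.58·208 + 0.25·1.28 = 131.216.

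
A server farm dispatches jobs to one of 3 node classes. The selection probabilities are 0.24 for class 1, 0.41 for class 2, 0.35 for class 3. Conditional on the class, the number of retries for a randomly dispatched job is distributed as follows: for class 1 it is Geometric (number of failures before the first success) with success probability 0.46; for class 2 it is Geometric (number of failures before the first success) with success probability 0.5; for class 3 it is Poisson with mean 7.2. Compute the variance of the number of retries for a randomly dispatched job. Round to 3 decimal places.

12.522

Per component, 1: μ=1.17391, E[X²]=3.93006; 2: μ=1, E[X²]=3; 3: μ=7.2, E[X²]=59.04.
E[X] = 0.24·1.17391 + 0.41·1 + 0.35·7.2 = 3.21174.
E[X²] = 0.24·3.93006 + 0.41·3 + 0.35·59.04 = 22.8372.
Var(X) = E[X²] − (E[X])² = 22.8372 − 10.3153 = 12.5219.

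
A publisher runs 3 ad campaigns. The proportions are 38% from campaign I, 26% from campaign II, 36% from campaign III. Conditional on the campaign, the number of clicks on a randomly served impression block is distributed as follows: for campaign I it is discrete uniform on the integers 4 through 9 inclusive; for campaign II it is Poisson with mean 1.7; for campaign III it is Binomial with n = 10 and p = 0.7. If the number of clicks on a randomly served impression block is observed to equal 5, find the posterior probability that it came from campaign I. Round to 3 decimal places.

Likelihoods P(X=5 | ·): I: 0.166667; II: 0.0216154; III: 0.102919.
Posterior ∝ prior × likelihood. Numerator for I: 0.38·0.166667 = 0.0633333.
Normalizing constant: 0.38·0.166667 + 0.26·0.0216154 + 0.36·0.102919 = 0.106004.
P(I | observation) = 0.0633333 / 0.106004 = 0.59746.

0.597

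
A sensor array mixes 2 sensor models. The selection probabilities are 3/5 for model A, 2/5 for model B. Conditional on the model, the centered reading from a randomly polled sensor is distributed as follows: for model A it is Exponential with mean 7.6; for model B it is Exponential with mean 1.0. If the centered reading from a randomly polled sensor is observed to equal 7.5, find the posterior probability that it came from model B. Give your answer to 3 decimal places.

Likelihoods f(7.5 | ·): A: 0.0490463; B: 0.000553084.
Posterior ∝ prior × likelihood. Numerator for B: 0.4·0.000553084 = 0.000221234.
Normalizing constant: 0.6·0.0490463 + 0.4·0.000553084 = 0.029649.
P(B | observation) = 0.000221234 / 0.029649 = 0.00746176.

0.007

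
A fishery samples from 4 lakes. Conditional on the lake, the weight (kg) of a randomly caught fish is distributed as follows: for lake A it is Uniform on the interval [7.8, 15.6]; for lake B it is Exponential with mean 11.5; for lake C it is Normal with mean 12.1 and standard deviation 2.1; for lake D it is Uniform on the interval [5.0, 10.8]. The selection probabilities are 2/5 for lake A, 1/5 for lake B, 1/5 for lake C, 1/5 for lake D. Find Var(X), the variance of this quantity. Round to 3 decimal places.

32.330

Per component, A: μ=11.7, E[X²]=141.96; B: μ=11.5, E[X²]=264.5; C: μ=12.1, E[X²]=150.82; D: μ=7.9, E[X²]=65.2133.
E[X] = 0.4·11.7 + 0.2·11.5 + 0.2·12.1 + 0.2·7.9 = 10.98.
E[X²] = 0.4·141.96 + 0.2·264.5 + 0.2·150.82 + 0.2·65.2133 = 152.891.
Var(X) = E[X²] − (E[X])² = 152.891 − 120.56 = 32.3303.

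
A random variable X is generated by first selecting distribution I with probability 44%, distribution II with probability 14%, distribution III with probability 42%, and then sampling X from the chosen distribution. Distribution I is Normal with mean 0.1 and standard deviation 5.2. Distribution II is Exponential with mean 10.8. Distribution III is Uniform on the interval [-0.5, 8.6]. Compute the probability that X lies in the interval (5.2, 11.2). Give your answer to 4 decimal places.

0.2585

Conditional on each component, P(5.2 < X < 11.2): I: 0.146957; II: 0.263364; III: 0.373626.
By total probability, P(5.2 < X < 11.2) = 0.44·0.146957 + 0.14·0.263364 + 0.42·0.373626 = 0.258455.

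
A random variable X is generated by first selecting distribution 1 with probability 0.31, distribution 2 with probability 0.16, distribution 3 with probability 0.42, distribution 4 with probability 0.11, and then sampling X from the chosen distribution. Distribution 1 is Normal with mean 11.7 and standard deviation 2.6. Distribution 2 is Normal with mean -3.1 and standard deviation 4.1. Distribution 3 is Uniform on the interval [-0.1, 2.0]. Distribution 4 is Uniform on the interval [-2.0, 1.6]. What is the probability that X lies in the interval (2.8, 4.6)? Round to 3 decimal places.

0.008

Conditional on each component, P(2.8 < X < 4.6): 1: 0.00284975; 2: 0.0448846; 3: 0; 4: 0.
By total probability, P(2.8 < X < 4.6) = 0.31·0.00284975 + 0.16·0.0448846 + 0.42·0 + 0.11·0 = 0.00806495.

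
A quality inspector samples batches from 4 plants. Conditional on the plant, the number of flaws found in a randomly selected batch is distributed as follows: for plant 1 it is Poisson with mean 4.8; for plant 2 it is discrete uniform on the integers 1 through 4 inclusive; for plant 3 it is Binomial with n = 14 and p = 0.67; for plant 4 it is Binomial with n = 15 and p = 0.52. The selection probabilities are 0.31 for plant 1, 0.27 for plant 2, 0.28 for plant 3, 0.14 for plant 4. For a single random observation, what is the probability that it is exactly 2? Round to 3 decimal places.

Conditional on each plant, P(X = 2): 1: 0.0948067; 2: 0.25; 3: 6.81331e-05; 4: 0.0020386.
By total probability, P(X = 2) = 0.31·0.0948067 + 0.27·0.25 + 0.28·6.81331e-05 + 0.14·0.0020386 = 0.0971946.

0.097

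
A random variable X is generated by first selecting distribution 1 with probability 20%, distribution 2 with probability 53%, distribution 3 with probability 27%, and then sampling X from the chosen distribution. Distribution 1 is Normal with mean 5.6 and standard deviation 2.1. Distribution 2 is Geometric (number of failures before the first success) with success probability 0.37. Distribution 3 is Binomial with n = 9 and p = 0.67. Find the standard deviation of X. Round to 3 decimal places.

Per component, 1: μ=5.6, E[X²]=35.77; 2: μ=1.7027, E[X²]=7.5011; 3: μ=6.03, E[X²]=38.3508.
E[X] = 0.2·5.6 + 0.53·1.7027 + 0.27·6.03 = 3.65053.
E[X²] = 0.2·35.77 + 0.53·7.5011 + 0.27·38.3508 = 21.4843.
Var(X) = E[X²] − (E[X])² = 21.4843 − 13.3264 = 8.15791.
SD(X) = √8.15791 = 2.85621.

2.856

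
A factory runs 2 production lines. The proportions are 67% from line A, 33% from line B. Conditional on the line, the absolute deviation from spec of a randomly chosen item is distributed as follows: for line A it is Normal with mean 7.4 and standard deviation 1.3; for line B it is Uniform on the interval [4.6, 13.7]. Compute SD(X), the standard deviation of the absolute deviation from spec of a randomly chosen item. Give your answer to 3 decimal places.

Per component, A: μ=7.4, E[X²]=56.45; B: μ=9.15, E[X²]=90.6233.
E[X] = 0.67·7.4 + 0.33·9.15 = 7.9775.
E[X²] = 0.67·56.45 + 0.33·90.6233 = 67.7272.
Var(X) = E[X²] − (E[X])² = 67.7272 − 63.6405 = 4.08669.
SD(X) = √4.08669 = 2.02156.

2.022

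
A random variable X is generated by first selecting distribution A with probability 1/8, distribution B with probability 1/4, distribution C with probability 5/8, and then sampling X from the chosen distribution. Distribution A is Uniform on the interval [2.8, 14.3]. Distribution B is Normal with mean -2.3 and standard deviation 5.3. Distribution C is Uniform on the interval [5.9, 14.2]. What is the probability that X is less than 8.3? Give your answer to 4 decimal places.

0.4848

Conditional on each component, P(X < 8.3): A: 0.478261; B: 0.97725; C: 0.289157.
By total probability, P(X < 8.3) = 0.125·0.478261 + 0.25·0.97725 + 0.625·0.289157 = 0.484818.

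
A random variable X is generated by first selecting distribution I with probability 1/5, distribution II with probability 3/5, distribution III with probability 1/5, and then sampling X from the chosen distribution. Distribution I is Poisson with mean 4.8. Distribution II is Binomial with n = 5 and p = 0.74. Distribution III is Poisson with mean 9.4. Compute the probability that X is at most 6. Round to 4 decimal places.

Conditional on each component, P(X ≤ 6): I: 0.790805; II: 1; III: 0.172733.
By total probability, P(X ≤ 6) = 0.2·0.790805 + 0.6·1 + 0.2·0.172733 = 0.792708.

0.7927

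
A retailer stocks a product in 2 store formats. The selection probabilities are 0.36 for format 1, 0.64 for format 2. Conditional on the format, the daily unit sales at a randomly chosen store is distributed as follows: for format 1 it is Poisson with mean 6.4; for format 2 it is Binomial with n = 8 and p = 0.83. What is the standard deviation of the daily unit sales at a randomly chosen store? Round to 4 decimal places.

1.7435

Per component, 1: μ=6.4, E[X²]=47.36; 2: μ=6.64, E[X²]=45.2184.
E[X] = 0.36·6.4 + 0.64·6.64 = 6.5536.
E[X²] = 0.36·47.36 + 0.64·45.2184 = 45.9894.
Var(X) = E[X²] − (E[X])² = 45.9894 − 42.9497 = 3.0397.
SD(X) = √3.0397 = 1.74347.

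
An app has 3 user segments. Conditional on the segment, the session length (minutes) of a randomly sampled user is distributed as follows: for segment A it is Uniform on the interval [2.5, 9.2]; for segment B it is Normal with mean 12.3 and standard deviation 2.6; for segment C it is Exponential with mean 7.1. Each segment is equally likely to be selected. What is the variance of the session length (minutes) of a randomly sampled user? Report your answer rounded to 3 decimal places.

28.104

Per component, A: μ=5.85, E[X²]=37.9633; B: μ=12.3, E[X²]=158.05; C: μ=7.1, E[X²]=100.82.
E[X] = 0.333333·5.85 + 0.333333·12.3 + 0.333333·7.1 = 8.41667.
E[X²] = 0.333333·37.9633 + 0.333333·158.05 + 0.333333·100.82 = 98.9444.
Var(X) = E[X²] − (E[X])² = 98.9444 − 70.8403 = 28.1042.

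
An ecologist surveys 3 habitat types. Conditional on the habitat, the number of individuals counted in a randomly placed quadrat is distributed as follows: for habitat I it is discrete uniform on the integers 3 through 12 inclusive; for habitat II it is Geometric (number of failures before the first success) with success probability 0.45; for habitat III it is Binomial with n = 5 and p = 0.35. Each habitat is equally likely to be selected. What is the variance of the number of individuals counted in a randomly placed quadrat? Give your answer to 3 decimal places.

Per component, I: μ=7.5, E[X²]=64.5; II: μ=1.22222, E[X²]=4.20988; III: μ=1.75, E[X²]=4.2.
E[X] = 0.333333·7.5 + 0.333333·1.22222 + 0.333333·1.75 = 3.49074.
E[X²] = 0.333333·64.5 + 0.333333·4.20988 + 0.333333·4.2 = 24.3033.
Var(X) = E[X²] − (E[X])² = 24.3033 − 12.1853 = 12.118.

12.118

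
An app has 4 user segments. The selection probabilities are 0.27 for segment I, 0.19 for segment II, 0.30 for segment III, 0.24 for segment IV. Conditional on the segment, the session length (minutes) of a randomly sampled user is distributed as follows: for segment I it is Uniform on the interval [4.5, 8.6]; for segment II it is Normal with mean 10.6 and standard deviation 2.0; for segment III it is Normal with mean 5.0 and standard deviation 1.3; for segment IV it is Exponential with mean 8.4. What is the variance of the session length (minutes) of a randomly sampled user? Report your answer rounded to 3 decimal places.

22.678

Per component, I: μ=6.55, E[X²]=44.3033; II: μ=10.6, E[X²]=116.36; III: μ=5, E[X²]=26.69; IV: μ=8.4, E[X²]=141.12.
E[X] = 0.27·6.55 + 0.19·10.6 + 0.3·5 + 0.24·8.4 = 7.2985.
E[X²] = 0.27·44.3033 + 0.19·116.36 + 0.3·26.69 + 0.24·141.12 = 75.9461.
Var(X) = E[X²] − (E[X])² = 75.9461 − 53.2681 = 22.678.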